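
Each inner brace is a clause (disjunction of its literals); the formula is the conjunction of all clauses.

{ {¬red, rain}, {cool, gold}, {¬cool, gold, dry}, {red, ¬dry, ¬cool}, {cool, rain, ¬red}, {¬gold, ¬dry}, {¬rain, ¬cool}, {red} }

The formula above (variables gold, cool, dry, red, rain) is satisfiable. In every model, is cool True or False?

Suppose cool = True.
(¬rain) alone gives rain = False.
(¬red) alone gives red = False.
Now (red) is unsatisfied and unit — conflict.
So every satisfying assignment has cool = False.

False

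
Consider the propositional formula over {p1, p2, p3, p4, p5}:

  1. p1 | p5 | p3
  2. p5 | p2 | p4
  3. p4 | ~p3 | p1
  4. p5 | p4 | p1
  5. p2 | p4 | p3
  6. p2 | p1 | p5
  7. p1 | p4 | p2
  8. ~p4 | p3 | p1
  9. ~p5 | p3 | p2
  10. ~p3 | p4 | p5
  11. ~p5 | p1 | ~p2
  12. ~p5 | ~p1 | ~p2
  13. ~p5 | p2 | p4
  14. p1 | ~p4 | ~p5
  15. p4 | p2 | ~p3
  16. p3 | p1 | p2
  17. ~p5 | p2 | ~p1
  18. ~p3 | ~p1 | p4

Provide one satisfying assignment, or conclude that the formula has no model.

Case p1 = 1:
Case p5 = 0:
Case p2 = 1:
Case p3 = 0:
All clauses hold; p4 can take either value.

p1: 1; p2: 1; p3: 0; p4: 1; p5: 0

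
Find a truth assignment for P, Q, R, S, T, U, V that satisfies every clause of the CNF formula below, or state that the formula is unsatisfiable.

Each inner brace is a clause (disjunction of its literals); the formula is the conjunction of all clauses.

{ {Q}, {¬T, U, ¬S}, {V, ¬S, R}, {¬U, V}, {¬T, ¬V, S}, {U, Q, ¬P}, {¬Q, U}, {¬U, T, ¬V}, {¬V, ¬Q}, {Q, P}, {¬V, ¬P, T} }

(Q) alone gives Q = True.
(U) alone gives U = True.
(V) alone gives V = True.
But (¬V) is also a unit clause — contradiction.

UNSATISFIABLE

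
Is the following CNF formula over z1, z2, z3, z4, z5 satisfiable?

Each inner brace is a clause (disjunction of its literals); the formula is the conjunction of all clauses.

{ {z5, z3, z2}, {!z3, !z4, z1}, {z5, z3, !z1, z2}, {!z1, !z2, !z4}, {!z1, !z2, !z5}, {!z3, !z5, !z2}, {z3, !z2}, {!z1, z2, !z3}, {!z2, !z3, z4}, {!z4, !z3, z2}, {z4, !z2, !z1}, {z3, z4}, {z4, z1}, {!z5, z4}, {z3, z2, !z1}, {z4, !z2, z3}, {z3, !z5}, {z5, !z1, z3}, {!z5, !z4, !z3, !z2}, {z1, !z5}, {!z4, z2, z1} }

Try z3 = true.
Try z4 = false.
(!z2) alone gives z2 = false.
(!z1) alone gives z1 = false.
Now (z1) is unsatisfied and unit — conflict.
Undo z4 and try z4 = true.
(z1) alone gives z1 = true.
(!z2) alone gives z2 = false.
Now (z2) is unsatisfied and unit — conflict.
Neither z4 = true nor z4 = false works.
Undo z3 and try z3 = false.
(!z2) alone gives z2 = false.
(z5) alone gives z5 = true.
Now (!z5) is unsatisfied and unit — conflict.
Neither z3 = true nor z3 = false works.
No assignment satisfies every clause.

No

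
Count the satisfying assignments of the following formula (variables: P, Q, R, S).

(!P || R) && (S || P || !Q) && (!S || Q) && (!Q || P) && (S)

1

There are 2^4 = 16 truth assignments over (P, Q, R, S).
Split on S. With S = true, the clauses containing S are satisfied and !S drops from the rest; 1 of the 2^3 = 8 assignments to the other variables satisfy what remains.
With S = false, by the same count on the reduced clause set, 0 assignments work.
(One model: P=T, Q=T, R=T, S=T.)
Total: 1 + 0 = 1.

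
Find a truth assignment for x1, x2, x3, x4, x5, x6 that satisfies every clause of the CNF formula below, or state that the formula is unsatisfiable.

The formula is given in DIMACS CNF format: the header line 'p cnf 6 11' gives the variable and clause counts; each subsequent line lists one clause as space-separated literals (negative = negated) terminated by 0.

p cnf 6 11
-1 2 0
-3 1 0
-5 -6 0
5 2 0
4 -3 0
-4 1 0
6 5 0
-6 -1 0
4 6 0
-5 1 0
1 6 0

Suppose x1 = True.
From the singleton clause (x2), x2 = True.
From the singleton clause (¬x6), x6 = False.
From the singleton clause (x5), x5 = True.
From the singleton clause (x4), x4 = True.
All clauses hold; x3 can take either value.

x1 ↦ True; x2 ↦ True; x3 ↦ False; x4 ↦ True; x5 ↦ True; x6 ↦ False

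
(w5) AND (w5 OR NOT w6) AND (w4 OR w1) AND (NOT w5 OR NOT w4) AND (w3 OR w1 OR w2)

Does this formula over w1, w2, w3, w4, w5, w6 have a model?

Yes, satisfiable

From the singleton clause (w5), w5 = true.
From the singleton clause (NOT w4), w4 = false.
From the singleton clause (w1), w1 = true.
Every clause is now satisfied; w2, w3, w6 are unconstrained.
A satisfying assignment: w1: true, w2: true, w3: false, w4: false, w5: true, w6: false.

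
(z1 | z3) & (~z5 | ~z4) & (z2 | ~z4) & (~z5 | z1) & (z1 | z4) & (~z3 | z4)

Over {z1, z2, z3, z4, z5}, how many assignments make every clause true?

7

There are 2^5 = 32 truth assignments over (z1, z2, z3, z4, z5).
Split on z1. With z1 = 1, the clauses containing z1 are satisfied and ~z1 drops from the rest; 6 of the 2^4 = 16 assignments to the other variables satisfy what remains.
With z1 = 0, by the same count on the reduced clause set, 1 assignment works.
(One model: z1=F, z2=T, z3=T, z4=T, z5=F.)
Total: 6 + 1 = 7.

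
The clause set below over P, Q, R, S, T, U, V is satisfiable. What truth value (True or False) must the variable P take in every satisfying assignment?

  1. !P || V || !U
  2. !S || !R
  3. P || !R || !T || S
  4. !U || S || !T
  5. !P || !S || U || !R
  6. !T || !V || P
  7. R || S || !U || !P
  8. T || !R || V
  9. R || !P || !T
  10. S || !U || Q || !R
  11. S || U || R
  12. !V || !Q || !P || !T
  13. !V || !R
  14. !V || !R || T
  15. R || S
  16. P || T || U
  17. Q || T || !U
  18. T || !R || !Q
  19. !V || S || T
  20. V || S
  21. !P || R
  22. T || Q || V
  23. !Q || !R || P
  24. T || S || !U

Suppose P = true.
From the singleton clause (R), R = true.
From the singleton clause (!S), S = false.
From the singleton clause (!V), V = false.
But (V) is also a unit clause — contradiction.
So every satisfying assignment has P = False.

False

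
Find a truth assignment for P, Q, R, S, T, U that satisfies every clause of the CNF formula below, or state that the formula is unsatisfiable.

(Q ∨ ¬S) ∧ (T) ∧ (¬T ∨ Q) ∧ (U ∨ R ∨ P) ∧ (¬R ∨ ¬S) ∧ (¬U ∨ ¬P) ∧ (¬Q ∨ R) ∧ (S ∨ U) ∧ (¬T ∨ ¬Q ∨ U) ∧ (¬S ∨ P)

Unit clause (T) forces T = True.
Unit clause (Q) forces Q = True.
Unit clause (R) forces R = True.
Unit clause (¬S) forces S = False.
Unit clause (U) forces U = True.
Unit clause (¬P) forces P = False.
All clauses are satisfied.

P=False, Q=True, R=True, S=False, T=True, U=True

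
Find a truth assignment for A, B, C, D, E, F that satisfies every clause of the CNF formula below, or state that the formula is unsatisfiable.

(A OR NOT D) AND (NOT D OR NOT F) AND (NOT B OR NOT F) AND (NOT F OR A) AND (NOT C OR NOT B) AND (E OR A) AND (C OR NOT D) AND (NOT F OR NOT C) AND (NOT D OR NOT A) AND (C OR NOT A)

A: true, B: false, C: true, D: false, E: false, F: false

Branch on A: set A = true.
From the singleton clause (NOT D), D = false.
From the singleton clause (C), C = true.
From the singleton clause (NOT B), B = false.
From the singleton clause (NOT F), F = false.
No clause remains; E is free.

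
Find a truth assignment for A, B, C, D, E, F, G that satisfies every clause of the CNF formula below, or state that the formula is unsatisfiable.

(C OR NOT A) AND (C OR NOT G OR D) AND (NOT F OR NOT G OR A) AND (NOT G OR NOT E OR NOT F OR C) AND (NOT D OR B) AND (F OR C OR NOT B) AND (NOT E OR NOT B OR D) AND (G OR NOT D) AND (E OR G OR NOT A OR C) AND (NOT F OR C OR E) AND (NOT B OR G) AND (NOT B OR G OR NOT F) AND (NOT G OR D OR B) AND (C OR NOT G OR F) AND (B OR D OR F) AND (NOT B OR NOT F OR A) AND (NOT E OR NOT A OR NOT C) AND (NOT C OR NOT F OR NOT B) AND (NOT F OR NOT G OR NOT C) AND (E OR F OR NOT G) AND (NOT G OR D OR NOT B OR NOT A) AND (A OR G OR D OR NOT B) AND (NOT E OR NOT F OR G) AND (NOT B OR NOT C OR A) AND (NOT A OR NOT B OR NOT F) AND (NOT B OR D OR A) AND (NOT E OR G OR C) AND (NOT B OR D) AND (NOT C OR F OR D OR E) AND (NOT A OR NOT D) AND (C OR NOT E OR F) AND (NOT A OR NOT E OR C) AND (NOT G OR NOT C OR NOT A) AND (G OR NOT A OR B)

Case C = true:
Case D = false:
Unit clause (NOT B) forces B = false.
Unit clause (NOT G) forces G = false.
Unit clause (F) forces F = true.
Unit clause (NOT E) forces E = false.
Unit clause (NOT A) forces A = false.
This assignment satisfies each clause.

A: false, B: false, C: true, D: false, E: false, F: true, G: false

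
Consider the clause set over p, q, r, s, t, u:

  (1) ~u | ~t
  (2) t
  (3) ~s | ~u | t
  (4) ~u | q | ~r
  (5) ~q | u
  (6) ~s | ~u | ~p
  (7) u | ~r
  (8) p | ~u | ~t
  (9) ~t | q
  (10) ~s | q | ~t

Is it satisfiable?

No

From the singleton clause (t), t = 1.
From the singleton clause (~u), u = 0.
From the singleton clause (~q), q = 0.
Now (q) is unsatisfied and unit — conflict.
No assignment satisfies every clause.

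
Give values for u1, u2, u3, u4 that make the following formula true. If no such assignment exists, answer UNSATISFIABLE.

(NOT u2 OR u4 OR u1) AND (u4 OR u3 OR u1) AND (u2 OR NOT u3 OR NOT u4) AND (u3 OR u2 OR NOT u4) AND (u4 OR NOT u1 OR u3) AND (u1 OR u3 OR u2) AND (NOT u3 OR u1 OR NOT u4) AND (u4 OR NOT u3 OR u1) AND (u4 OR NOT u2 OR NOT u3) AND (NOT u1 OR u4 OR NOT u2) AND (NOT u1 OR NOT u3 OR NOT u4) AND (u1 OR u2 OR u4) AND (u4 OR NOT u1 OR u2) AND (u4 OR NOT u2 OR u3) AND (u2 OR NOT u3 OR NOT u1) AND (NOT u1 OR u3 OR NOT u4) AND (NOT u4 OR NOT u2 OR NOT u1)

u1: false; u2: true; u3: false; u4: true

Suppose u2 = true.
Suppose u4 = true.
(NOT u1) alone gives u1 = false.
(NOT u3) alone gives u3 = false.
All clauses are satisfied.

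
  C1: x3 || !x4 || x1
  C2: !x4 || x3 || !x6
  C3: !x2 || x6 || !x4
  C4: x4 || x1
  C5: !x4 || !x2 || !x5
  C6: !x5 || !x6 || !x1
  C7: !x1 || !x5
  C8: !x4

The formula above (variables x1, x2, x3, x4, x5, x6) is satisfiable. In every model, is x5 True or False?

False

Suppose x5 = true.
The clause (!x1) is unit, so x1 = false.
The clause (x4) is unit, so x4 = true.
That conflicts with the unit clause (!x4).
So every satisfying assignment has x5 = False.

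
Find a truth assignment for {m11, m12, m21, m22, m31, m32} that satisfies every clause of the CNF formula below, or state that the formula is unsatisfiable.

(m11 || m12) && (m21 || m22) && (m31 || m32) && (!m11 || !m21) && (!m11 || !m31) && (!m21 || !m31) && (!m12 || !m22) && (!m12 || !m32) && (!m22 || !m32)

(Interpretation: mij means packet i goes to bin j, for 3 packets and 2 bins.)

UNSATISFIABLE

Case m11 = true:
From the singleton clause (!m21), m21 = false.
From the singleton clause (m22), m22 = true.
From the singleton clause (!m31), m31 = false.
From the singleton clause (m32), m32 = true.
Now (!m32) is unsatisfied and unit — conflict.
Backtrack on m11: now try m11 = false.
From the singleton clause (m12), m12 = true.
From the singleton clause (!m22), m22 = false.
From the singleton clause (m21), m21 = true.
From the singleton clause (!m31), m31 = false.
From the singleton clause (m32), m32 = true.
Now (!m32) is unsatisfied and unit — conflict.
Both values of m11 lead to a conflict.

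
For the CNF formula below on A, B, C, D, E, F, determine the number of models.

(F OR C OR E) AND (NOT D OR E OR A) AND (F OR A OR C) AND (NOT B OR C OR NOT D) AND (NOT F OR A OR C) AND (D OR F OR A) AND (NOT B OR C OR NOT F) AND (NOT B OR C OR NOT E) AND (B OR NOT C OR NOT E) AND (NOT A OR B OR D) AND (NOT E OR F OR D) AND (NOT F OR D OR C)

There are 2^6 = 64 truth assignments over (A, B, C, D, E, F).
Split on E. With E = true, the clauses containing E are satisfied and NOT E drops from the rest; 8 of the 2^5 = 32 assignments to the other variables satisfy what remains.
With E = false, by the same count on the reduced clause set, 9 assignments work.
Total: 8 + 9 = 17.

17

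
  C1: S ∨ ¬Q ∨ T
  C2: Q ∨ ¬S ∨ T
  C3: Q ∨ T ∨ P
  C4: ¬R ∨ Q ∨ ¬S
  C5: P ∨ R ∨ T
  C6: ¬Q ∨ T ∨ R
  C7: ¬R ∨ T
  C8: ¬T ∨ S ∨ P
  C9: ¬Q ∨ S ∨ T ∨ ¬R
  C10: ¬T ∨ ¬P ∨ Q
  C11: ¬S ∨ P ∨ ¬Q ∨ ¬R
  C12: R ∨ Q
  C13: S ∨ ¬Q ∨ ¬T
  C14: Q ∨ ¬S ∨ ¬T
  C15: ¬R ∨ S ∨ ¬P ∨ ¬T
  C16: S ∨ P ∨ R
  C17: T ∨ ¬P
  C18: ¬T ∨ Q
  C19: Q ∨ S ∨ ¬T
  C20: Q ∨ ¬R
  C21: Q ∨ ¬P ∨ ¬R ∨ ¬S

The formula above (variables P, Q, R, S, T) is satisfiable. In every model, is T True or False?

True

Suppose T = False.
(¬R) alone gives R = False.
(P) alone gives P = True.
But (¬P) is also a unit clause — contradiction.
So every satisfying assignment has T = True.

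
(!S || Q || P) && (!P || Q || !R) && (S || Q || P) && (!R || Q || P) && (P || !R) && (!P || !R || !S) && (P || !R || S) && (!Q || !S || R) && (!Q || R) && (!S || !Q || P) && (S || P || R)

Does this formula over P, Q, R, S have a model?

Case P = true:
Case Q = false:
Unit clause (!R) forces R = false.
All clauses hold; S can take either value.
A satisfying assignment: P=true,  Q=false,  R=false,  S=true.

Yes, satisfiable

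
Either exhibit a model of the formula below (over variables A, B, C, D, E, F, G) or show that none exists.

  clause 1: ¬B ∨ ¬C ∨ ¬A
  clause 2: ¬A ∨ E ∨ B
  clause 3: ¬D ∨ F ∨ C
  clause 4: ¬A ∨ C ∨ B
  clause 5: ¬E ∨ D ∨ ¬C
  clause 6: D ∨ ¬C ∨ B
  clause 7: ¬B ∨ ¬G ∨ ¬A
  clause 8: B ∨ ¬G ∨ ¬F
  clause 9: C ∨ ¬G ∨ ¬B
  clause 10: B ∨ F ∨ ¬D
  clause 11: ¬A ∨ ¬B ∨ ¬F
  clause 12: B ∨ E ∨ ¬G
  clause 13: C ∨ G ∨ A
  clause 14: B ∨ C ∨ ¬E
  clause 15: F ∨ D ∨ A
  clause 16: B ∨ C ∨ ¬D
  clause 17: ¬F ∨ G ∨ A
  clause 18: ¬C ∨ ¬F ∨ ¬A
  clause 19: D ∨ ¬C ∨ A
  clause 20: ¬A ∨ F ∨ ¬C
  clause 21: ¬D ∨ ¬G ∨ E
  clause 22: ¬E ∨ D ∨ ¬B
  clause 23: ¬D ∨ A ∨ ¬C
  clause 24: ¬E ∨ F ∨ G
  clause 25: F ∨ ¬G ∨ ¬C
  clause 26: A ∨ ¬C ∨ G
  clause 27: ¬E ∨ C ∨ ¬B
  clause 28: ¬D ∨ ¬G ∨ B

A=True; B=True; C=False; D=False; E=False; F=False; G=False

Try B = True.
Try C = False.
(¬G) alone gives G = False.
(A) alone gives A = True.
(¬F) alone gives F = False.
(¬D) alone gives D = False.
(¬E) alone gives E = False.
All clauses are satisfied.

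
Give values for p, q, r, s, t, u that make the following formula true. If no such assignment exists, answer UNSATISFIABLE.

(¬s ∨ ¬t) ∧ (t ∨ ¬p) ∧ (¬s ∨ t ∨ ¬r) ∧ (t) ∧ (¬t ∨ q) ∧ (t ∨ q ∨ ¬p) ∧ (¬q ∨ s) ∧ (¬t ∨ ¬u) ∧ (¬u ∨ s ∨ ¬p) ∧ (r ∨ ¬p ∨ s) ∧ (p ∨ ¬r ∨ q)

UNSATISFIABLE

The clause (t) is unit, so t = True.
The clause (¬s) is unit, so s = False.
The clause (q) is unit, so q = True.
Now (¬q) is unsatisfied and unit — conflict.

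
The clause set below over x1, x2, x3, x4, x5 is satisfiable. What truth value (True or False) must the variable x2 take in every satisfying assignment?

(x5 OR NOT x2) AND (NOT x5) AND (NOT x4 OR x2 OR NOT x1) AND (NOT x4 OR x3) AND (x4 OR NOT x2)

Suppose x2 = true.
(x5) alone gives x5 = true.
Now (NOT x5) is unsatisfied and unit — conflict.
So every satisfying assignment has x2 = False.

False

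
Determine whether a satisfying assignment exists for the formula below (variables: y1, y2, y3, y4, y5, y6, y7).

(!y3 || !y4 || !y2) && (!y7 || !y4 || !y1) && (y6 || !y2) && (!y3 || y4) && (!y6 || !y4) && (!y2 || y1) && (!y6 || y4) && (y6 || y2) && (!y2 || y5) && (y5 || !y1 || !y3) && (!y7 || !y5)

Unsatisfiable

Branch on y6: set y6 = true.
The clause (!y4) is unit, so y4 = false.
That conflicts with the unit clause (y4).
Backtrack on y6: now try y6 = false.
The clause (!y2) is unit, so y2 = false.
That conflicts with the unit clause (y2).
Either choice for y6 ends in contradiction.
No assignment satisfies every clause.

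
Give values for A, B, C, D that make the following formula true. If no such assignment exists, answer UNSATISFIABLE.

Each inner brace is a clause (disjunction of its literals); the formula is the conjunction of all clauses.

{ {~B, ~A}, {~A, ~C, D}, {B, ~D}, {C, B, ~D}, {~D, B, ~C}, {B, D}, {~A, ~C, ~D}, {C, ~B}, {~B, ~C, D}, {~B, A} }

UNSATISFIABLE

Branch on B: set B = 0.
The clause (~D) is unit, so D = 0.
But (D) is also a unit clause — contradiction.
That branch fails; take B = 1 instead.
The clause (~A) is unit, so A = 0.
But (A) is also a unit clause — contradiction.
Either choice for B ends in contradiction.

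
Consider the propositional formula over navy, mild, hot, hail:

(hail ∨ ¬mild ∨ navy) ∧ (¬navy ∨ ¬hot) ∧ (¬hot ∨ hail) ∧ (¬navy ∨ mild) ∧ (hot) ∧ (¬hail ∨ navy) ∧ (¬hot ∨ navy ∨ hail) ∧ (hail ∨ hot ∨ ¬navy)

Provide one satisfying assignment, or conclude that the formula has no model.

UNSATISFIABLE

The clause (hot) is unit, so hot = True.
The clause (¬navy) is unit, so navy = False.
The clause (hail) is unit, so hail = True.
Now (¬hail) is unsatisfied and unit — conflict.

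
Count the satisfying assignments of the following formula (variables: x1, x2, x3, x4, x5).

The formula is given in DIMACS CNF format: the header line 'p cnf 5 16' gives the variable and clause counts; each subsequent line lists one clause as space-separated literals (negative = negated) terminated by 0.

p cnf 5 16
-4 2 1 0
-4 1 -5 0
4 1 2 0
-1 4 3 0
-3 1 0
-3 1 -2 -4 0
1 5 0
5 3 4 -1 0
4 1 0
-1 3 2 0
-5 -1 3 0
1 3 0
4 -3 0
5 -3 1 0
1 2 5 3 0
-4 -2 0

There are 2^5 = 32 truth assignments over (x1, x2, x3, x4, x5).
Split on x4. With x4 = True, the clauses containing x4 are satisfied and ¬x4 drops from the rest; 2 of the 2^4 = 16 assignments to the other variables satisfy what remains.
With x4 = False, by the same count on the reduced clause set, 0 assignments work.
Total: 2 + 0 = 2.

2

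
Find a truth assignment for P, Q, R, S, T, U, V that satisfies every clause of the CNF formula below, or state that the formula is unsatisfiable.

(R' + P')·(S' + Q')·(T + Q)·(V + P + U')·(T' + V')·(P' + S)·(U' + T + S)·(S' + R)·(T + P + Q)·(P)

From the singleton clause (P), P = 1.
From the singleton clause (R'), R = 0.
From the singleton clause (S), S = 1.
That conflicts with the unit clause (S').

UNSATISFIABLE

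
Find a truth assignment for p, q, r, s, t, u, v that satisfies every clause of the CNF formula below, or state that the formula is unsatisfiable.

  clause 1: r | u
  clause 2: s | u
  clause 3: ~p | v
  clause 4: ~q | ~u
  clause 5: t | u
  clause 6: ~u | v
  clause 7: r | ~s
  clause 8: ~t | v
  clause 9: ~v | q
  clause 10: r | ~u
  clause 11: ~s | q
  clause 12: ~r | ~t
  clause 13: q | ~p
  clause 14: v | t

Suppose r = 1.
The clause (~t) is unit, so t = 0.
The clause (u) is unit, so u = 1.
The clause (~q) is unit, so q = 0.
The clause (v) is unit, so v = 1.
That conflicts with the unit clause (~v).
So r must be the other value — set r = 0.
The clause (u) is unit, so u = 1.
That conflicts with the unit clause (~u).
Neither r = 1 nor r = 0 works.

UNSATISFIABLE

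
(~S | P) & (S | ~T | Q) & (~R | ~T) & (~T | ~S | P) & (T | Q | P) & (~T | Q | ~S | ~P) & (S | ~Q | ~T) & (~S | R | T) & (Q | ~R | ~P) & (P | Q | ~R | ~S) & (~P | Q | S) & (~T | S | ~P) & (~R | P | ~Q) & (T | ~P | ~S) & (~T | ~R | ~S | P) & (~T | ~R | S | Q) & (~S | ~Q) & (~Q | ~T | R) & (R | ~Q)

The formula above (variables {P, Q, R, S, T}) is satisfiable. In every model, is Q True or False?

True

Suppose Q = 0.
Try S = 0.
From the singleton clause (~T), T = 0.
From the singleton clause (P), P = 1.
But (~P) is also a unit clause — contradiction.
Backtrack on S: now try S = 1.
From the singleton clause (P), P = 1.
From the singleton clause (~T), T = 0.
But (T) is also a unit clause — contradiction.
Both values of S lead to a conflict.
So every satisfying assignment has Q = True.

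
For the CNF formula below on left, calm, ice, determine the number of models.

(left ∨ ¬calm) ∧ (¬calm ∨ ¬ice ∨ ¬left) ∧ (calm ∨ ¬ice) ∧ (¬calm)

2

There are 2^3 = 8 truth assignments over (left, calm, ice).
Check each against the 4 clauses (columns in the order left, calm, ice):
  F F F  ✓ satisfies all
  F F T  ✗ fails (calm ∨ ¬ice)
  F T F  ✗ fails (left ∨ ¬calm)
  F T T  ✗ fails (left ∨ ¬calm)
  T F F  ✓ satisfies all
  T F T  ✗ fails (calm ∨ ¬ice)
  T T F  ✗ fails (¬calm)
  T T T  ✗ fails (¬calm ∨ ¬ice ∨ ¬left)
2 of the 8 rows are models.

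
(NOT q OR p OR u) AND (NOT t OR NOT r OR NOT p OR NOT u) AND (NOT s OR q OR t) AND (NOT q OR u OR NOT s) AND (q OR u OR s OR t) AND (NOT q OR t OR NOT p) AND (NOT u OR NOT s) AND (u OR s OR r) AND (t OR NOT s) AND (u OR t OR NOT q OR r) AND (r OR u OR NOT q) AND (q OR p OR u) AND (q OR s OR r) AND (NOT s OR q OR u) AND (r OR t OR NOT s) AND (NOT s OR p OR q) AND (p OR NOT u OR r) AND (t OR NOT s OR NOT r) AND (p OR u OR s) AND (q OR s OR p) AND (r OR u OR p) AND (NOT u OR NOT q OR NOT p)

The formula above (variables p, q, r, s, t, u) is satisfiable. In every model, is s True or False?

Suppose s = true.
From the singleton clause (NOT u), u = false.
From the singleton clause (NOT q), q = false.
That conflicts with the unit clause (q).
So every satisfying assignment has s = False.

False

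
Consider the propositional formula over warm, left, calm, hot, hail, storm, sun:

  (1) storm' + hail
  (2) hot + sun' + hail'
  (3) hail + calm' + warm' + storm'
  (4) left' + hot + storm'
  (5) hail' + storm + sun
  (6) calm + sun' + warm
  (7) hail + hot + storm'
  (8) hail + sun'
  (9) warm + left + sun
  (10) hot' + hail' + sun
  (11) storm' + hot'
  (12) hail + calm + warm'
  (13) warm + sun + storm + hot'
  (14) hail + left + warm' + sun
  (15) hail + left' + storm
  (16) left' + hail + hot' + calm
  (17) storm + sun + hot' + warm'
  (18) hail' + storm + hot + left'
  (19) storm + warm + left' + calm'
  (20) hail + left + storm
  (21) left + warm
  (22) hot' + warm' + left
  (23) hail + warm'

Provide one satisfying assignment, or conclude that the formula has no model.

warm: 1, left: 1, calm: 0, hot: 1, hail: 1, storm: 0, sun: 1

Branch on storm: set storm = 0.
Branch on hail: set hail = 1.
The clause (sun) is unit, so sun = 1.
The clause (hot) is unit, so hot = 1.
Branch on calm: set calm = 0.
The clause (warm) is unit, so warm = 1.
The clause (left) is unit, so left = 1.
Every clause now holds.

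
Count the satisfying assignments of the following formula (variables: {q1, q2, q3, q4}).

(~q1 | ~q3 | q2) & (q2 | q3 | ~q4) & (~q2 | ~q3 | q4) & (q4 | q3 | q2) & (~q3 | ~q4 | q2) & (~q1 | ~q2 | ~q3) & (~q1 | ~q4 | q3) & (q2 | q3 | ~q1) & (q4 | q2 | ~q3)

4

There are 2^4 = 16 truth assignments over (q1, q2, q3, q4).
Check each against the 9 clauses (columns in the order q1, q2, q3, q4):
  F F F F  ✗ fails (q4 | q3 | q2)
  F F F T  ✗ fails (q2 | q3 | ~q4)
  F F T F  ✗ fails (q4 | q2 | ~q3)
  F F T T  ✗ fails (~q3 | ~q4 | q2)
  F T F F  ✓ satisfies all
  F T F T  ✓ satisfies all
  F T T F  ✗ fails (~q2 | ~q3 | q4)
  F T T T  ✓ satisfies all
  T F F F  ✗ fails (q4 | q3 | q2)
  T F F T  ✗ fails (q2 | q3 | ~q4)
  T F T F  ✗ fails (~q1 | ~q3 | q2)
  T F T T  ✗ fails (~q1 | ~q3 | q2)
  T T F F  ✓ satisfies all
  T T F T  ✗ fails (~q1 | ~q4 | q3)
  T T T F  ✗ fails (~q2 | ~q3 | q4)
  T T T T  ✗ fails (~q1 | ~q2 | ~q3)
4 of the 16 rows are models.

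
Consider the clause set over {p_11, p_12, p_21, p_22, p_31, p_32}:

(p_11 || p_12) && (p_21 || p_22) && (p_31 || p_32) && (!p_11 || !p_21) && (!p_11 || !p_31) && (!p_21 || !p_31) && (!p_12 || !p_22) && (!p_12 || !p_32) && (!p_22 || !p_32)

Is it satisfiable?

Try p_11 = true.
From the singleton clause (!p_21), p_21 = false.
From the singleton clause (p_22), p_22 = true.
From the singleton clause (!p_31), p_31 = false.
From the singleton clause (p_32), p_32 = true.
Now (!p_32) is unsatisfied and unit — conflict.
So p_11 must be the other value — set p_11 = false.
From the singleton clause (p_12), p_12 = true.
From the singleton clause (!p_22), p_22 = false.
From the singleton clause (p_21), p_21 = true.
From the singleton clause (!p_31), p_31 = false.
From the singleton clause (p_32), p_32 = true.
Now (!p_32) is unsatisfied and unit — conflict.
Either choice for p_11 ends in contradiction.
No assignment satisfies every clause.

No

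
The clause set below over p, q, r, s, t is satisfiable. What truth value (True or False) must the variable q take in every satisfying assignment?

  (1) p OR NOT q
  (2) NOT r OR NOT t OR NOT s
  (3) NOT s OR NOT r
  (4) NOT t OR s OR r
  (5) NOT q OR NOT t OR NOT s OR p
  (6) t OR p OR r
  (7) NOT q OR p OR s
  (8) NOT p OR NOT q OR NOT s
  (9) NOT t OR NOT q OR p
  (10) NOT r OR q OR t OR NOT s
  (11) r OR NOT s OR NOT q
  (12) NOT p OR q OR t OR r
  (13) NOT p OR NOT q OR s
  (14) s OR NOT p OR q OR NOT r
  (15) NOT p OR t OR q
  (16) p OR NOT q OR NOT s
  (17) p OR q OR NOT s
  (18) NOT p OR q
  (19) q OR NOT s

Suppose q = true.
Unit clause (p) forces p = true.
Unit clause (NOT s) forces s = false.
That conflicts with the unit clause (s).
So every satisfying assignment has q = False.

False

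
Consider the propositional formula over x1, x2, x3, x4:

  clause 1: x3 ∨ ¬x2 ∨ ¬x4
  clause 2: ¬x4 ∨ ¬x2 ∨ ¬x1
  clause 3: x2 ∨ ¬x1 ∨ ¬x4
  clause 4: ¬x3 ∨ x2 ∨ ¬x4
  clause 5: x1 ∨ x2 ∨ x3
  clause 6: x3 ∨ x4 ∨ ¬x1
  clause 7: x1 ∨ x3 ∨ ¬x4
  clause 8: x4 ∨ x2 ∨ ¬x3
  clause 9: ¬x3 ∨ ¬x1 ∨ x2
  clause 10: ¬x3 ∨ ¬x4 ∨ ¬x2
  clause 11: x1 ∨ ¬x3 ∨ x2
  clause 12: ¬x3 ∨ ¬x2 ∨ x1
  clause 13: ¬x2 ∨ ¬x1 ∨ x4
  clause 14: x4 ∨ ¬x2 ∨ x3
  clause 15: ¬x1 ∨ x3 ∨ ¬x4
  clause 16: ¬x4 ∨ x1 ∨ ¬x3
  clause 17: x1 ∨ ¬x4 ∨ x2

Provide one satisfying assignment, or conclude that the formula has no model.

UNSATISFIABLE

Branch on x3: set x3 = True.
Branch on x2: set x2 = True.
Unit clause (¬x4) forces x4 = False.
Unit clause (x1) forces x1 = True.
That conflicts with the unit clause (¬x1).
So x2 must be the other value — set x2 = False.
Unit clause (¬x4) forces x4 = False.
That conflicts with the unit clause (x4).
Both values of x2 lead to a conflict.
So x3 must be the other value — set x3 = False.
Branch on x2: set x2 = False.
Unit clause (x1) forces x1 = True.
Unit clause (¬x4) forces x4 = False.
That conflicts with the unit clause (x4).
So x2 must be the other value — set x2 = True.
Unit clause (¬x4) forces x4 = False.
That conflicts with the unit clause (x4).
Both values of x2 lead to a conflict.
Both values of x3 lead to a conflict.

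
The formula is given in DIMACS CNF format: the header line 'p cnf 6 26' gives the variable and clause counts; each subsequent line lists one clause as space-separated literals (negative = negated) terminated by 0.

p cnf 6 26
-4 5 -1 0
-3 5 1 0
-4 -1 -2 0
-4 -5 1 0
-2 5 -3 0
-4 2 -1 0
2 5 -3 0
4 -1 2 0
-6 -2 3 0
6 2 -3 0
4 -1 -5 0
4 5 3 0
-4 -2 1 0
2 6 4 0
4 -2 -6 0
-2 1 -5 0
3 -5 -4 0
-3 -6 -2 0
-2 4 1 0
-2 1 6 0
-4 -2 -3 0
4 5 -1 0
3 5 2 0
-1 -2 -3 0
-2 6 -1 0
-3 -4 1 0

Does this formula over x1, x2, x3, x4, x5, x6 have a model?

Case x4 = False:
Case x1 = False:
Unit clause (¬x2) forces x2 = False.
Unit clause (x6) forces x6 = True.
Case x3 = True:
Unit clause (x5) forces x5 = True.
This assignment satisfies each clause.
A satisfying assignment: x1: False,  x2: False,  x3: True,  x4: False,  x5: True,  x6: True.

Yes, satisfiable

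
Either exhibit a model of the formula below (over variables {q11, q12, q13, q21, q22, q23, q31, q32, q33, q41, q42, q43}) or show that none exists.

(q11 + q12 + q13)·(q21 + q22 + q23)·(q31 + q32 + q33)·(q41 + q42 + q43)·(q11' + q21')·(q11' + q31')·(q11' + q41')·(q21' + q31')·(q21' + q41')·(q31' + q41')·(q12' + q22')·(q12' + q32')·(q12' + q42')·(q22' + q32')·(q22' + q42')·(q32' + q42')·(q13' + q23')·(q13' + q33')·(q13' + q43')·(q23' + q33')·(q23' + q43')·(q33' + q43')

Suppose q11 = 0.
Suppose q12 = 1.
Unit clause (q22') forces q22 = 0.
Unit clause (q32') forces q32 = 0.
Unit clause (q42') forces q42 = 0.
Suppose q21 = 1.
Unit clause (q31') forces q31 = 0.
Unit clause (q33) forces q33 = 1.
Unit clause (q41') forces q41 = 0.
Unit clause (q43) forces q43 = 1.
Now (q43') is unsatisfied and unit — conflict.
Backtrack on q21: now try q21 = 0.
Unit clause (q23) forces q23 = 1.
Unit clause (q13') forces q13 = 0.
Unit clause (q33') forces q33 = 0.
Unit clause (q31) forces q31 = 1.
Unit clause (q41') forces q41 = 0.
Unit clause (q43) forces q43 = 1.
Now (q43') is unsatisfied and unit — conflict.
Both values of q21 lead to a conflict.
Backtrack on q12: now try q12 = 0.
Unit clause (q13) forces q13 = 1.
Unit clause (q23') forces q23 = 0.
Unit clause (q33') forces q33 = 0.
Unit clause (q43') forces q43 = 0.
Suppose q21 = 1.
Unit clause (q31') forces q31 = 0.
Unit clause (q32) forces q32 = 1.
Unit clause (q41') forces q41 = 0.
Unit clause (q42) forces q42 = 1.
Now (q42') is unsatisfied and unit — conflict.
Backtrack on q21: now try q21 = 0.
Unit clause (q22) forces q22 = 1.
Unit clause (q32') forces q32 = 0.
Unit clause (q31) forces q31 = 1.
Unit clause (q41') forces q41 = 0.
Unit clause (q42) forces q42 = 1.
Now (q42') is unsatisfied and unit — conflict.
Both values of q21 lead to a conflict.
Both values of q12 lead to a conflict.
Backtrack on q11: now try q11 = 1.
Unit clause (q21') forces q21 = 0.
Unit clause (q31') forces q31 = 0.
Unit clause (q41') forces q41 = 0.
Suppose q22 = 1.
Unit clause (q12') forces q12 = 0.
Unit clause (q32') forces q32 = 0.
Unit clause (q33) forces q33 = 1.
Unit clause (q42') forces q42 = 0.
Unit clause (q43) forces q43 = 1.
Now (q43') is unsatisfied and unit — conflict.
Backtrack on q22: now try q22 = 0.
Unit clause (q23) forces q23 = 1.
Unit clause (q13') forces q13 = 0.
Unit clause (q33') forces q33 = 0.
Unit clause (q32) forces q32 = 1.
Unit clause (q12') forces q12 = 0.
Unit clause (q42') forces q42 = 0.
Unit clause (q43) forces q43 = 1.
Now (q43') is unsatisfied and unit — conflict.
Both values of q22 lead to a conflict.
Both values of q11 lead to a conflict.

UNSATISFIABLE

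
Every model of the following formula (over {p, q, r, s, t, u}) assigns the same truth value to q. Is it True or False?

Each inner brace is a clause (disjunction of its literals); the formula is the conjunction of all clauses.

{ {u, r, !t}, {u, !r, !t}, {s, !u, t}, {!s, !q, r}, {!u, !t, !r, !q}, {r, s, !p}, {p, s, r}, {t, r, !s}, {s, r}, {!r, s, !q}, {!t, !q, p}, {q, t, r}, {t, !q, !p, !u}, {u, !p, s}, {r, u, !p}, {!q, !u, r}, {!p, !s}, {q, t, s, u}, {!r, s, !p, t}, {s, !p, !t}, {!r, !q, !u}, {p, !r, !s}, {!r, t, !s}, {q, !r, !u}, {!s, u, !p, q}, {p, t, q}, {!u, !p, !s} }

False

Suppose q = true.
Suppose s = false.
(r) alone gives r = true.
But (!r) is also a unit clause — contradiction.
Backtrack on s: now try s = true.
(r) alone gives r = true.
(!p) alone gives p = false.
But (p) is also a unit clause — contradiction.
Either choice for s ends in contradiction.
So every satisfying assignment has q = False.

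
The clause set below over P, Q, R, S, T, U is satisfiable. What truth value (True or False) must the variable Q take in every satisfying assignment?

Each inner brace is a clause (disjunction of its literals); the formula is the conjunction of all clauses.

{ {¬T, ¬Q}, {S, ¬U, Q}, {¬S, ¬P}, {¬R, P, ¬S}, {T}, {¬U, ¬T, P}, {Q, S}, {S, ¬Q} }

False

Suppose Q = True.
The clause (¬T) is unit, so T = False.
That conflicts with the unit clause (T).
So every satisfying assignment has Q = False.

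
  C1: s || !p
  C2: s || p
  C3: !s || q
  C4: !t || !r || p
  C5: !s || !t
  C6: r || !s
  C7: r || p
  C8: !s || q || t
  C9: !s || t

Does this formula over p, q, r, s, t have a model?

Try s = true.
From the singleton clause (q), q = true.
From the singleton clause (!t), t = false.
But (t) is also a unit clause — contradiction.
Undo s and try s = false.
From the singleton clause (!p), p = false.
But (p) is also a unit clause — contradiction.
Either choice for s ends in contradiction.
No assignment satisfies every clause.

Unsatisfiable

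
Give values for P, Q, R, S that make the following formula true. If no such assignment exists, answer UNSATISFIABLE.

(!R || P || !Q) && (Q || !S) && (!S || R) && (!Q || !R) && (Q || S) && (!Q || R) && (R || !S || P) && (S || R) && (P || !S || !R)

Branch on Q: set Q = true.
The clause (!R) is unit, so R = false.
But (R) is also a unit clause — contradiction.
That branch fails; take Q = false instead.
The clause (!S) is unit, so S = false.
But (S) is also a unit clause — contradiction.
Neither Q = true nor Q = false works.

UNSATISFIABLE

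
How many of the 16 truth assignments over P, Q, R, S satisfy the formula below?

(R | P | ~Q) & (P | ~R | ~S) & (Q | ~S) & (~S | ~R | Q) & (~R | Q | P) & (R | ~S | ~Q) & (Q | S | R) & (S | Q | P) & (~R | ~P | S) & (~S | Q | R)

3

There are 2^4 = 16 truth assignments over (P, Q, R, S).
Check each against the 10 clauses (columns in the order P, Q, R, S):
  F F F F  ✗ fails (Q | S | R)
  F F F T  ✗ fails (Q | ~S)
  F F T F  ✗ fails (~R | Q | P)
  F F T T  ✗ fails (P | ~R | ~S)
  F T F F  ✗ fails (R | P | ~Q)
  F T F T  ✗ fails (R | P | ~Q)
  F T T F  ✓ satisfies all
  F T T T  ✗ fails (P | ~R | ~S)
  T F F F  ✗ fails (Q | S | R)
  T F F T  ✗ fails (Q | ~S)
  T F T F  ✗ fails (~R | ~P | S)
  T F T T  ✗ fails (Q | ~S)
  T T F F  ✓ satisfies all
  T T F T  ✗ fails (R | ~S | ~Q)
  T T T F  ✗ fails (~R | ~P | S)
  T T T T  ✓ satisfies all
3 of the 16 rows are models.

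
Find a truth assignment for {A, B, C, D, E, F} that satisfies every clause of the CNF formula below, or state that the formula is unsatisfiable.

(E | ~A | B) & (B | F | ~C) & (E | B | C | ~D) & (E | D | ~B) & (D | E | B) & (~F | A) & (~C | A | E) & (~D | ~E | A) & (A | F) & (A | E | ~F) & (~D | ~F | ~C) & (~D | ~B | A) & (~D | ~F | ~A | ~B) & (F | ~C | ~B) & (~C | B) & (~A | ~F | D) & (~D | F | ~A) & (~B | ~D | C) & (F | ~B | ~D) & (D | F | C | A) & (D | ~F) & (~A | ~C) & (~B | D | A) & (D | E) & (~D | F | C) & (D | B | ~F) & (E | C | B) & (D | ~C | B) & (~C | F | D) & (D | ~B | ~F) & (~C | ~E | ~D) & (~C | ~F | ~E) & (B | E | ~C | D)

Try F = 0.
From the singleton clause (A), A = 1.
From the singleton clause (~D), D = 0.
From the singleton clause (~C), C = 0.
From the singleton clause (E), E = 1.
No clause remains; B is free.

A=1,  B=1,  C=0,  D=0,  E=1,  F=0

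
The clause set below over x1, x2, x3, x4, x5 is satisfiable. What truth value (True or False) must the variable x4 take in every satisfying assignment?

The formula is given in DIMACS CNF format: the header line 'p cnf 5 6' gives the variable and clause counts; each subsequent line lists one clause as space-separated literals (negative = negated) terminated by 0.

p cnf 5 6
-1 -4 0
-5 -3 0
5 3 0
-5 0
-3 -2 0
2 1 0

Suppose x4 = True.
The clause (¬x1) is unit, so x1 = False.
The clause (¬x5) is unit, so x5 = False.
The clause (x3) is unit, so x3 = True.
The clause (¬x2) is unit, so x2 = False.
That conflicts with the unit clause (x2).
So every satisfying assignment has x4 = False.

False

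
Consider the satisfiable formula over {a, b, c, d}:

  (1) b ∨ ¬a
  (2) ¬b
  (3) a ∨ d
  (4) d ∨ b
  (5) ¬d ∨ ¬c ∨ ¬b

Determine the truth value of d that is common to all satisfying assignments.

Suppose d = False.
(¬b) alone gives b = False.
Now (b) is unsatisfied and unit — conflict.
So every satisfying assignment has d = True.

True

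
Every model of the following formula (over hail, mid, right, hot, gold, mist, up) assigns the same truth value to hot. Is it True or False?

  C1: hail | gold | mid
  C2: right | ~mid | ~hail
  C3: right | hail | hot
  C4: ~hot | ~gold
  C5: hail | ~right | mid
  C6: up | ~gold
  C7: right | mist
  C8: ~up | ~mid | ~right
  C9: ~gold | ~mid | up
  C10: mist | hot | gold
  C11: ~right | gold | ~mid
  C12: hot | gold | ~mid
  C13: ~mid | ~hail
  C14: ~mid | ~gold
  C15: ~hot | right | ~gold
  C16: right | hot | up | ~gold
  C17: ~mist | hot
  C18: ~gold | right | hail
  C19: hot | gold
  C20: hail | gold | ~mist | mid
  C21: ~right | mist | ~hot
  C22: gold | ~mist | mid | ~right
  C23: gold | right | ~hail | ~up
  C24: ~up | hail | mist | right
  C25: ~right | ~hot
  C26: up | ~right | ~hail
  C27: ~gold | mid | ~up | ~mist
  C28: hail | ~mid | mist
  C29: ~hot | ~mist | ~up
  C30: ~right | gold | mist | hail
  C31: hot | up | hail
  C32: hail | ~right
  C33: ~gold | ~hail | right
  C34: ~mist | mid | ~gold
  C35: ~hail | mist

True

Suppose hot = 0.
(~mist) alone gives mist = 0.
(right) alone gives right = 1.
(gold) alone gives gold = 1.
(up) alone gives up = 1.
(~mid) alone gives mid = 0.
(hail) alone gives hail = 1.
But (~hail) is also a unit clause — contradiction.
So every satisfying assignment has hot = True.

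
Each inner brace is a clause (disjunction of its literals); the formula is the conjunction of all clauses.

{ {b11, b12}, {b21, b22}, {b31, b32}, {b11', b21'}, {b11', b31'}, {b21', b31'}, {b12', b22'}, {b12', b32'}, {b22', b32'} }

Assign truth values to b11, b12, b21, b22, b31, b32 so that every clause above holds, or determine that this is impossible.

Branch on b11: set b11 = 1.
The clause (b21') is unit, so b21 = 0.
The clause (b22) is unit, so b22 = 1.
The clause (b31') is unit, so b31 = 0.
The clause (b32) is unit, so b32 = 1.
But (b32') is also a unit clause — contradiction.
Undo b11 and try b11 = 0.
The clause (b12) is unit, so b12 = 1.
The clause (b22') is unit, so b22 = 0.
The clause (b21) is unit, so b21 = 1.
The clause (b31') is unit, so b31 = 0.
The clause (b32) is unit, so b32 = 1.
But (b32') is also a unit clause — contradiction.
Both values of b11 lead to a conflict.

UNSATISFIABLE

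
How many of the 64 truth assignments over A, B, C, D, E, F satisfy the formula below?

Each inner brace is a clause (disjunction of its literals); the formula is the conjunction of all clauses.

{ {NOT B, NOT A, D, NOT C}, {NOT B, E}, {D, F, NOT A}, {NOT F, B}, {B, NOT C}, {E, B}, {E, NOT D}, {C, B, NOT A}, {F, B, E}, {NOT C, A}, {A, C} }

5

There are 2^6 = 64 truth assignments over (A, B, C, D, E, F).
Split on B. With B = true, the clauses containing B are satisfied and NOT B drops from the rest; 5 of the 2^5 = 32 assignments to the other variables satisfy what remains.
With B = false, by the same count on the reduced clause set, 0 assignments work.
(One model: A=T, B=T, C=F, D=F, E=T, F=T.)
Total: 5 + 0 = 5.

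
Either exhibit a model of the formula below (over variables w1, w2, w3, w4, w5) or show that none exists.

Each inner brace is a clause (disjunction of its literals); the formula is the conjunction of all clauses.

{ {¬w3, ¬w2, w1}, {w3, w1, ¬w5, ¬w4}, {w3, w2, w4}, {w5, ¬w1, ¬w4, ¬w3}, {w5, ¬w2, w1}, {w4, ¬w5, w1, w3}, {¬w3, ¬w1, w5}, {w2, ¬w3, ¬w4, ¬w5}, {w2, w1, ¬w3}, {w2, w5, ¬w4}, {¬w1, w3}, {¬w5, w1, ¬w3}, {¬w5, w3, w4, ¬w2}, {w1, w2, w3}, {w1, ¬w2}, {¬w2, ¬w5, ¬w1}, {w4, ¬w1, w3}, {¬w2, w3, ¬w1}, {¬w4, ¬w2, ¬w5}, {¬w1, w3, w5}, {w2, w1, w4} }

Case w1 = True:
The clause (w3) is unit, so w3 = True.
The clause (w5) is unit, so w5 = True.
The clause (¬w2) is unit, so w2 = False.
The clause (¬w4) is unit, so w4 = False.
All clauses are satisfied.

w1=True, w2=False, w3=True, w4=False, w5=True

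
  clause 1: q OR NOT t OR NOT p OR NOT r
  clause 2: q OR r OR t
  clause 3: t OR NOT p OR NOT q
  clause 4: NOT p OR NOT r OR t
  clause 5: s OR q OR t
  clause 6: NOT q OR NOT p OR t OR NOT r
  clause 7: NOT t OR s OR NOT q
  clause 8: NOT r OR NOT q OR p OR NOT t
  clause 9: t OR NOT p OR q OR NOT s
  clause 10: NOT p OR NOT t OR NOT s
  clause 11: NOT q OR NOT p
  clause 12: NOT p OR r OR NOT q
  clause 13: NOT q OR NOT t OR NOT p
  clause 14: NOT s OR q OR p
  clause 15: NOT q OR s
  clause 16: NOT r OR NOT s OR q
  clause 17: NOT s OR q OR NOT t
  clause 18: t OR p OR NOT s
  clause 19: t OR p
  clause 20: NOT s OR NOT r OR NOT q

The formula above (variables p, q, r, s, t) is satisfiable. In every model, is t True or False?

Suppose t = false.
Unit clause (p) forces p = true.
Unit clause (NOT q) forces q = false.
Unit clause (r) forces r = true.
But (NOT r) is also a unit clause — contradiction.
So every satisfying assignment has t = True.

True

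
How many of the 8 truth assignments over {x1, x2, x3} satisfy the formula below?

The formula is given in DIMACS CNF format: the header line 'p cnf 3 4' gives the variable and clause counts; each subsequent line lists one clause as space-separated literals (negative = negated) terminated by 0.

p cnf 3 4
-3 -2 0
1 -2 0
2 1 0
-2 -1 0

2

There are 2^3 = 8 truth assignments over (x1, x2, x3).
Split on x3. With x3 = True, the clauses containing x3 are satisfied and ¬x3 drops from the rest; 1 of the 2^2 = 4 assignments to the other variables satisfy what remains.
With x3 = False, by the same count on the reduced clause set, 1 assignment works.
(One model: x1=T, x2=F, x3=F.)
Total: 1 + 1 = 2.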